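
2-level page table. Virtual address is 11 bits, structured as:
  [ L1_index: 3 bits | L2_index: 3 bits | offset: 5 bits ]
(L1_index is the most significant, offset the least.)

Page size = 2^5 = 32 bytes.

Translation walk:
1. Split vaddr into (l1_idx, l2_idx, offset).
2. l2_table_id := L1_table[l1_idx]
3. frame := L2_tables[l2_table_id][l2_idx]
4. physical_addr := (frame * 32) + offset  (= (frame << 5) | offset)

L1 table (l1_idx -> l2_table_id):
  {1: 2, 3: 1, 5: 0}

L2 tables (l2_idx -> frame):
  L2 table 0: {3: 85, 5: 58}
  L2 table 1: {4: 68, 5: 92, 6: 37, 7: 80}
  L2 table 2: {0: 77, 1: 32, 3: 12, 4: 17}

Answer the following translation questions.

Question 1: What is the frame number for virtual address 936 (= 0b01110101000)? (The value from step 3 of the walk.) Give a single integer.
vaddr = 936: l1_idx=3, l2_idx=5
L1[3] = 1; L2[1][5] = 92

Answer: 92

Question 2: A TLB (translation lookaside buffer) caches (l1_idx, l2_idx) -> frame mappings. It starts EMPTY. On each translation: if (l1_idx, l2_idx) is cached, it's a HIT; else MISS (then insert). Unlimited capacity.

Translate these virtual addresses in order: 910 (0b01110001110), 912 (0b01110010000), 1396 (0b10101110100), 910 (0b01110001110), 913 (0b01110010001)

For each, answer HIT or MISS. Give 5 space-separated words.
vaddr=910: (3,4) not in TLB -> MISS, insert
vaddr=912: (3,4) in TLB -> HIT
vaddr=1396: (5,3) not in TLB -> MISS, insert
vaddr=910: (3,4) in TLB -> HIT
vaddr=913: (3,4) in TLB -> HIT

Answer: MISS HIT MISS HIT HIT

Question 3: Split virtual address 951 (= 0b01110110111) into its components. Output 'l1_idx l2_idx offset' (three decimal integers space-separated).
Answer: 3 5 23

Derivation:
vaddr = 951 = 0b01110110111
  top 3 bits -> l1_idx = 3
  next 3 bits -> l2_idx = 5
  bottom 5 bits -> offset = 23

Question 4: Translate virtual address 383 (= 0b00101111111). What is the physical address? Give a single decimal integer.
Answer: 415

Derivation:
vaddr = 383 = 0b00101111111
Split: l1_idx=1, l2_idx=3, offset=31
L1[1] = 2
L2[2][3] = 12
paddr = 12 * 32 + 31 = 415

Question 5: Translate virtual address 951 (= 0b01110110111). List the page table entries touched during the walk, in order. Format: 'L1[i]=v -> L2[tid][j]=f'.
Answer: L1[3]=1 -> L2[1][5]=92

Derivation:
vaddr = 951 = 0b01110110111
Split: l1_idx=3, l2_idx=5, offset=23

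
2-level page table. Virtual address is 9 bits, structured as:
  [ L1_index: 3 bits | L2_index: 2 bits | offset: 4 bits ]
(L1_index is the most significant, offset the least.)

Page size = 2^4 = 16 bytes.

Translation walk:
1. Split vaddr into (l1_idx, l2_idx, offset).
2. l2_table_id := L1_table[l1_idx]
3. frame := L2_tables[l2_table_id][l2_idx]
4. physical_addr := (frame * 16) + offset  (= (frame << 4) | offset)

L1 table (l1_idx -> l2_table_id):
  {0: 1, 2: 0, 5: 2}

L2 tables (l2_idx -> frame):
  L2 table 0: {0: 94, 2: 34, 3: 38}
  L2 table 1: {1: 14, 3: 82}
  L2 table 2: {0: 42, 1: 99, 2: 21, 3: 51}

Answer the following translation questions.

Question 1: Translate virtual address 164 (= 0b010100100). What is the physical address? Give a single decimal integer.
vaddr = 164 = 0b010100100
Split: l1_idx=2, l2_idx=2, offset=4
L1[2] = 0
L2[0][2] = 34
paddr = 34 * 16 + 4 = 548

Answer: 548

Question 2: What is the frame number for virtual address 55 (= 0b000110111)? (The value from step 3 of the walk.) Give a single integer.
vaddr = 55: l1_idx=0, l2_idx=3
L1[0] = 1; L2[1][3] = 82

Answer: 82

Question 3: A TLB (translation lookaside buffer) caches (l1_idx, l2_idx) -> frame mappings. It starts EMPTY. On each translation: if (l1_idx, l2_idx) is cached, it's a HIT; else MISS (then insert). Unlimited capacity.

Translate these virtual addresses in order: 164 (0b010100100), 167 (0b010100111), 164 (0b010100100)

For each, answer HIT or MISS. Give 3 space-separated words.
vaddr=164: (2,2) not in TLB -> MISS, insert
vaddr=167: (2,2) in TLB -> HIT
vaddr=164: (2,2) in TLB -> HIT

Answer: MISS HIT HIT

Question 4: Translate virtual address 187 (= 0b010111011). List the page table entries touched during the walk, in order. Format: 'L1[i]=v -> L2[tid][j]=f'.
Answer: L1[2]=0 -> L2[0][3]=38

Derivation:
vaddr = 187 = 0b010111011
Split: l1_idx=2, l2_idx=3, offset=11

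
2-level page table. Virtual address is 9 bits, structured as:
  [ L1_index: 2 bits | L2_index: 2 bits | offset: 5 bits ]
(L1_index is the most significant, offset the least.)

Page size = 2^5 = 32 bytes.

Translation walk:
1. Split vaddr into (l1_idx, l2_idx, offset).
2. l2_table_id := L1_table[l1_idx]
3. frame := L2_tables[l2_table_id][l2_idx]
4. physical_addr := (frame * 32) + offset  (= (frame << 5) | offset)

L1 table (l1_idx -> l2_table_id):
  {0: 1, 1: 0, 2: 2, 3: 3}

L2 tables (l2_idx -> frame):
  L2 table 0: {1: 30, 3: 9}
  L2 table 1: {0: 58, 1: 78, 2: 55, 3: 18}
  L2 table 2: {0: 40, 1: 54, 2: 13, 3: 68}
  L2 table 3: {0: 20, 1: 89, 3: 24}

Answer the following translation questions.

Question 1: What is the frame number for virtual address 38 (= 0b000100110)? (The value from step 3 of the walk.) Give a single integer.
Answer: 78

Derivation:
vaddr = 38: l1_idx=0, l2_idx=1
L1[0] = 1; L2[1][1] = 78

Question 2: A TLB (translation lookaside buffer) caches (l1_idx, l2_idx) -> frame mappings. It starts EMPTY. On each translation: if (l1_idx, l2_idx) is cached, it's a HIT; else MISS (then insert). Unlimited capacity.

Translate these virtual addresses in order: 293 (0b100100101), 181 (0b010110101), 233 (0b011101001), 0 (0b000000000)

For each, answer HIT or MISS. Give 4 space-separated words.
Answer: MISS MISS MISS MISS

Derivation:
vaddr=293: (2,1) not in TLB -> MISS, insert
vaddr=181: (1,1) not in TLB -> MISS, insert
vaddr=233: (1,3) not in TLB -> MISS, insert
vaddr=0: (0,0) not in TLB -> MISS, insert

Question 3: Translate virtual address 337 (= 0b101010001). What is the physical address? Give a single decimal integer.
vaddr = 337 = 0b101010001
Split: l1_idx=2, l2_idx=2, offset=17
L1[2] = 2
L2[2][2] = 13
paddr = 13 * 32 + 17 = 433

Answer: 433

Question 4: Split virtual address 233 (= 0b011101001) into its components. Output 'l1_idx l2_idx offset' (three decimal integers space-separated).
vaddr = 233 = 0b011101001
  top 2 bits -> l1_idx = 1
  next 2 bits -> l2_idx = 3
  bottom 5 bits -> offset = 9

Answer: 1 3 9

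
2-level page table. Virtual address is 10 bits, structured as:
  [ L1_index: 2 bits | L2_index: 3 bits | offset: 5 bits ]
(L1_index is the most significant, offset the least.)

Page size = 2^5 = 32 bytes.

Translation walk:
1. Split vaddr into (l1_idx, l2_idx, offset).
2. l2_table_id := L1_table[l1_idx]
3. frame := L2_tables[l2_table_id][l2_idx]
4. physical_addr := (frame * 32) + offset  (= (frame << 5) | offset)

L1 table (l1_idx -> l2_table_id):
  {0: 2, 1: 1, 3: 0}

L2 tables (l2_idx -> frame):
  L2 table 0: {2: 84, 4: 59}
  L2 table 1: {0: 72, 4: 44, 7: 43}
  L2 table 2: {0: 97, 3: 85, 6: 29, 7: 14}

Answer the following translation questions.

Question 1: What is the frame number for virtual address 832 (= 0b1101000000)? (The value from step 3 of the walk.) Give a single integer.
vaddr = 832: l1_idx=3, l2_idx=2
L1[3] = 0; L2[0][2] = 84

Answer: 84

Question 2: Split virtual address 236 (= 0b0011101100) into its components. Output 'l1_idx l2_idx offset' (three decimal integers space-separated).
Answer: 0 7 12

Derivation:
vaddr = 236 = 0b0011101100
  top 2 bits -> l1_idx = 0
  next 3 bits -> l2_idx = 7
  bottom 5 bits -> offset = 12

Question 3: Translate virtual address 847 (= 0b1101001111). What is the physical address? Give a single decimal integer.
Answer: 2703

Derivation:
vaddr = 847 = 0b1101001111
Split: l1_idx=3, l2_idx=2, offset=15
L1[3] = 0
L2[0][2] = 84
paddr = 84 * 32 + 15 = 2703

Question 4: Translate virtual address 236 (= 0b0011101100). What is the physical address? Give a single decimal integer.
vaddr = 236 = 0b0011101100
Split: l1_idx=0, l2_idx=7, offset=12
L1[0] = 2
L2[2][7] = 14
paddr = 14 * 32 + 12 = 460

Answer: 460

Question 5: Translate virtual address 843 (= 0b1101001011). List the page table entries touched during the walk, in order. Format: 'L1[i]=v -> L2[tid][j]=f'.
vaddr = 843 = 0b1101001011
Split: l1_idx=3, l2_idx=2, offset=11

Answer: L1[3]=0 -> L2[0][2]=84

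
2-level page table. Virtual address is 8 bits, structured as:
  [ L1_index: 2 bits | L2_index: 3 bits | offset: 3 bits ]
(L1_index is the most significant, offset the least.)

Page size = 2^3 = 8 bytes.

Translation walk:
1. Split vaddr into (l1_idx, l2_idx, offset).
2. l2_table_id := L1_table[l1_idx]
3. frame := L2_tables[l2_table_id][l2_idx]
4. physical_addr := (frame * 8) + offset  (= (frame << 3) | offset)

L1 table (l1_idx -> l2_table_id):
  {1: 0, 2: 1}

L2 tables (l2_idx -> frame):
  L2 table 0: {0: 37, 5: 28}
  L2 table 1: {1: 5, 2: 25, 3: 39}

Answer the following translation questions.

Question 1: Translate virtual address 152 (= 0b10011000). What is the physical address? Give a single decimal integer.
Answer: 312

Derivation:
vaddr = 152 = 0b10011000
Split: l1_idx=2, l2_idx=3, offset=0
L1[2] = 1
L2[1][3] = 39
paddr = 39 * 8 + 0 = 312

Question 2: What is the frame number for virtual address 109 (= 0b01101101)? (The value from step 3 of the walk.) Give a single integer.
vaddr = 109: l1_idx=1, l2_idx=5
L1[1] = 0; L2[0][5] = 28

Answer: 28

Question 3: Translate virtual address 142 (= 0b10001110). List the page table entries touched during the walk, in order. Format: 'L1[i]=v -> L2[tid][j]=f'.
Answer: L1[2]=1 -> L2[1][1]=5

Derivation:
vaddr = 142 = 0b10001110
Split: l1_idx=2, l2_idx=1, offset=6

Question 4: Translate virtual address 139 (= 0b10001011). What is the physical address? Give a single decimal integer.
Answer: 43

Derivation:
vaddr = 139 = 0b10001011
Split: l1_idx=2, l2_idx=1, offset=3
L1[2] = 1
L2[1][1] = 5
paddr = 5 * 8 + 3 = 43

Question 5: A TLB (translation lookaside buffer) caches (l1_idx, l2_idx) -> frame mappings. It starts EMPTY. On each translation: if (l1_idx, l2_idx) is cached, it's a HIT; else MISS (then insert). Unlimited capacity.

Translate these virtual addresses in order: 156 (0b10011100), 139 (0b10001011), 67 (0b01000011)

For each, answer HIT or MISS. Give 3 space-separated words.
vaddr=156: (2,3) not in TLB -> MISS, insert
vaddr=139: (2,1) not in TLB -> MISS, insert
vaddr=67: (1,0) not in TLB -> MISS, insert

Answer: MISS MISS MISS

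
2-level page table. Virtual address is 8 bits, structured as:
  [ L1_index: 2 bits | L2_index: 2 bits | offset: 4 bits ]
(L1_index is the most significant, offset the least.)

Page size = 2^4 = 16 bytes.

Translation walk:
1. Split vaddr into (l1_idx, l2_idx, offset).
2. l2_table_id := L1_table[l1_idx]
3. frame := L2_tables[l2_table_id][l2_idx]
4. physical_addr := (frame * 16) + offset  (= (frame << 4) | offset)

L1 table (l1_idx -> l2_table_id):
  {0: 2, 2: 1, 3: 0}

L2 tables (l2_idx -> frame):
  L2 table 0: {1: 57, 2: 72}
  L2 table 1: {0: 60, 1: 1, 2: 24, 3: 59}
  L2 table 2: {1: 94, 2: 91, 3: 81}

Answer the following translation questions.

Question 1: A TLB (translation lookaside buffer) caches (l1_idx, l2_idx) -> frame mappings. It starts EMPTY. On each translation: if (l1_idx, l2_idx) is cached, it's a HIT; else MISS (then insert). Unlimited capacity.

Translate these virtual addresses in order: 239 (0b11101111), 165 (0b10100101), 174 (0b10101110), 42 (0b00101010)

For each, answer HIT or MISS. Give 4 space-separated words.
vaddr=239: (3,2) not in TLB -> MISS, insert
vaddr=165: (2,2) not in TLB -> MISS, insert
vaddr=174: (2,2) in TLB -> HIT
vaddr=42: (0,2) not in TLB -> MISS, insert

Answer: MISS MISS HIT MISS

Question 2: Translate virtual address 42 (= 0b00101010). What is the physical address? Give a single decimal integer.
Answer: 1466

Derivation:
vaddr = 42 = 0b00101010
Split: l1_idx=0, l2_idx=2, offset=10
L1[0] = 2
L2[2][2] = 91
paddr = 91 * 16 + 10 = 1466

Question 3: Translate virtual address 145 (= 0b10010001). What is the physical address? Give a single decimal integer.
Answer: 17

Derivation:
vaddr = 145 = 0b10010001
Split: l1_idx=2, l2_idx=1, offset=1
L1[2] = 1
L2[1][1] = 1
paddr = 1 * 16 + 1 = 17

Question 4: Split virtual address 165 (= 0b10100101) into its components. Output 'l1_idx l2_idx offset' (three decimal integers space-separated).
Answer: 2 2 5

Derivation:
vaddr = 165 = 0b10100101
  top 2 bits -> l1_idx = 2
  next 2 bits -> l2_idx = 2
  bottom 4 bits -> offset = 5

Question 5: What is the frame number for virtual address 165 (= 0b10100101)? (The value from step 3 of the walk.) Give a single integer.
Answer: 24

Derivation:
vaddr = 165: l1_idx=2, l2_idx=2
L1[2] = 1; L2[1][2] = 24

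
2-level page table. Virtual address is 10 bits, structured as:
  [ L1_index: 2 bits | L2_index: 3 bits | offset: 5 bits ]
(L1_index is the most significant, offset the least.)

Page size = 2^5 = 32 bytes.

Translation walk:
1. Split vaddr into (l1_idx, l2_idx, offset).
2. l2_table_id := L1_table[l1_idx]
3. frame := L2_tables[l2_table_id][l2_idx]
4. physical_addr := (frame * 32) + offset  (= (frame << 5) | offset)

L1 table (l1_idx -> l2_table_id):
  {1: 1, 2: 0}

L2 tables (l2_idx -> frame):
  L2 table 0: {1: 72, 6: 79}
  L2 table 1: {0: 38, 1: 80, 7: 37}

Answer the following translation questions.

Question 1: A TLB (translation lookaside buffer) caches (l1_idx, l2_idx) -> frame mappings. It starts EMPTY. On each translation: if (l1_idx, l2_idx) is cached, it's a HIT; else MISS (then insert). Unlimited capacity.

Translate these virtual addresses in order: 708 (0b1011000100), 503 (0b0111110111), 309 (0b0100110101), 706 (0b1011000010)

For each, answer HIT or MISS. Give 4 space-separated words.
Answer: MISS MISS MISS HIT

Derivation:
vaddr=708: (2,6) not in TLB -> MISS, insert
vaddr=503: (1,7) not in TLB -> MISS, insert
vaddr=309: (1,1) not in TLB -> MISS, insert
vaddr=706: (2,6) in TLB -> HIT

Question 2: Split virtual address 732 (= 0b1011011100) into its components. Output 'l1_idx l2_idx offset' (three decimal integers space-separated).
vaddr = 732 = 0b1011011100
  top 2 bits -> l1_idx = 2
  next 3 bits -> l2_idx = 6
  bottom 5 bits -> offset = 28

Answer: 2 6 28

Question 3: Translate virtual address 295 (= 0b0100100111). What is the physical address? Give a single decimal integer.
Answer: 2567

Derivation:
vaddr = 295 = 0b0100100111
Split: l1_idx=1, l2_idx=1, offset=7
L1[1] = 1
L2[1][1] = 80
paddr = 80 * 32 + 7 = 2567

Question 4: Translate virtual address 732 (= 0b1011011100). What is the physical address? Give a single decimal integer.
vaddr = 732 = 0b1011011100
Split: l1_idx=2, l2_idx=6, offset=28
L1[2] = 0
L2[0][6] = 79
paddr = 79 * 32 + 28 = 2556

Answer: 2556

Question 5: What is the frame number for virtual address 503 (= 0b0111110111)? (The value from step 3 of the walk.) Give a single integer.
vaddr = 503: l1_idx=1, l2_idx=7
L1[1] = 1; L2[1][7] = 37

Answer: 37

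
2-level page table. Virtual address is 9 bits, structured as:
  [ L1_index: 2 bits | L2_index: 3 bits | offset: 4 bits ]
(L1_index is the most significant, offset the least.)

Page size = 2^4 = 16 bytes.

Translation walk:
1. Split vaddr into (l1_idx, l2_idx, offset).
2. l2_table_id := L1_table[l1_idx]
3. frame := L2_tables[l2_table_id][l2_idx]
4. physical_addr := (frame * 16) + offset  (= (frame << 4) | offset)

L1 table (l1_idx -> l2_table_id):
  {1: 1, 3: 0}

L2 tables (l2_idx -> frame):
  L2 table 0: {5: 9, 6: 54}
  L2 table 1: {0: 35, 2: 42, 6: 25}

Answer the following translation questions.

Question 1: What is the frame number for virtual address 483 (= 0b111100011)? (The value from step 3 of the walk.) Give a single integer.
vaddr = 483: l1_idx=3, l2_idx=6
L1[3] = 0; L2[0][6] = 54

Answer: 54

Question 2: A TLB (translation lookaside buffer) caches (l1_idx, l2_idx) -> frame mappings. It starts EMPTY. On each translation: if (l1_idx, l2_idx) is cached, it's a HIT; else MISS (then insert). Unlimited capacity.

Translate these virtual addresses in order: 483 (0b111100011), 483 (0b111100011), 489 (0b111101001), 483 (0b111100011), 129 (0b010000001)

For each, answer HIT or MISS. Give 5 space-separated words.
Answer: MISS HIT HIT HIT MISS

Derivation:
vaddr=483: (3,6) not in TLB -> MISS, insert
vaddr=483: (3,6) in TLB -> HIT
vaddr=489: (3,6) in TLB -> HIT
vaddr=483: (3,6) in TLB -> HIT
vaddr=129: (1,0) not in TLB -> MISS, insert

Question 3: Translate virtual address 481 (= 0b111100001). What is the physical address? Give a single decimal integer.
Answer: 865

Derivation:
vaddr = 481 = 0b111100001
Split: l1_idx=3, l2_idx=6, offset=1
L1[3] = 0
L2[0][6] = 54
paddr = 54 * 16 + 1 = 865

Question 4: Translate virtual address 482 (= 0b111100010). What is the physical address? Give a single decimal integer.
Answer: 866

Derivation:
vaddr = 482 = 0b111100010
Split: l1_idx=3, l2_idx=6, offset=2
L1[3] = 0
L2[0][6] = 54
paddr = 54 * 16 + 2 = 866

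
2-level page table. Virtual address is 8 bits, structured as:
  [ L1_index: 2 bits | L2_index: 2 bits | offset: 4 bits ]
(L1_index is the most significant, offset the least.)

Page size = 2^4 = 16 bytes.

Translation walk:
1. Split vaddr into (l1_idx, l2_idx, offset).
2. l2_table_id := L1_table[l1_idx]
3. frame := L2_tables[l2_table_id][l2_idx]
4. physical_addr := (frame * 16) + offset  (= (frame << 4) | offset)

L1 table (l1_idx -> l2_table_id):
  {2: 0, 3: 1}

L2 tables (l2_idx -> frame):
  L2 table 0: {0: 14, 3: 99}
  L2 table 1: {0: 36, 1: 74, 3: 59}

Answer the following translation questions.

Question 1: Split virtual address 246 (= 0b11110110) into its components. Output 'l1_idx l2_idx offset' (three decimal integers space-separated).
Answer: 3 3 6

Derivation:
vaddr = 246 = 0b11110110
  top 2 bits -> l1_idx = 3
  next 2 bits -> l2_idx = 3
  bottom 4 bits -> offset = 6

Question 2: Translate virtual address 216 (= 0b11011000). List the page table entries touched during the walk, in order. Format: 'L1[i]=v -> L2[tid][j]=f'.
Answer: L1[3]=1 -> L2[1][1]=74

Derivation:
vaddr = 216 = 0b11011000
Split: l1_idx=3, l2_idx=1, offset=8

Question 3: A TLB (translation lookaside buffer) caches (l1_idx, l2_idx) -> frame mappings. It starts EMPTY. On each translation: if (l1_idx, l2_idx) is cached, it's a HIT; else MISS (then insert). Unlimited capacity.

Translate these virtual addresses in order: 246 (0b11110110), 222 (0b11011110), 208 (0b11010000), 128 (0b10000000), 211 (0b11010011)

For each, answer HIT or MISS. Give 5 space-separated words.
vaddr=246: (3,3) not in TLB -> MISS, insert
vaddr=222: (3,1) not in TLB -> MISS, insert
vaddr=208: (3,1) in TLB -> HIT
vaddr=128: (2,0) not in TLB -> MISS, insert
vaddr=211: (3,1) in TLB -> HIT

Answer: MISS MISS HIT MISS HIT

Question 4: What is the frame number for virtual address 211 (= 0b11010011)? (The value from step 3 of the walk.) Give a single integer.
vaddr = 211: l1_idx=3, l2_idx=1
L1[3] = 1; L2[1][1] = 74

Answer: 74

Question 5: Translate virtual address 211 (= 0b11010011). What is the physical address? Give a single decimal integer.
Answer: 1187

Derivation:
vaddr = 211 = 0b11010011
Split: l1_idx=3, l2_idx=1, offset=3
L1[3] = 1
L2[1][1] = 74
paddr = 74 * 16 + 3 = 1187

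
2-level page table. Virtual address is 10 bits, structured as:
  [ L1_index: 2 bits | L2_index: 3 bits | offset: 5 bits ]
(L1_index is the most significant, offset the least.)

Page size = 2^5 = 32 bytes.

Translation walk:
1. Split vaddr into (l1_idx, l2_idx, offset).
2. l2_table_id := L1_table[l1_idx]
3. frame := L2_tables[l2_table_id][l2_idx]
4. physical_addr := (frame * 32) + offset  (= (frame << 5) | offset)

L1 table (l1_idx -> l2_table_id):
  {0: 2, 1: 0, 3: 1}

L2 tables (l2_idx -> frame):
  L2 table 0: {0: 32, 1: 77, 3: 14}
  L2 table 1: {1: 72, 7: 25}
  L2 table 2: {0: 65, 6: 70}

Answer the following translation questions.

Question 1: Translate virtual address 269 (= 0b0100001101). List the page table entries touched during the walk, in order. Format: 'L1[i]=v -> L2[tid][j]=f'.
Answer: L1[1]=0 -> L2[0][0]=32

Derivation:
vaddr = 269 = 0b0100001101
Split: l1_idx=1, l2_idx=0, offset=13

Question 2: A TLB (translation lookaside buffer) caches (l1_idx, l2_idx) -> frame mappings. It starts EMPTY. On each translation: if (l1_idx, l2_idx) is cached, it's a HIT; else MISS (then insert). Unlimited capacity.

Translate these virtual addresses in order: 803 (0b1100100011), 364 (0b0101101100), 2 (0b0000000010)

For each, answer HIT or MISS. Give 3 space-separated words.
vaddr=803: (3,1) not in TLB -> MISS, insert
vaddr=364: (1,3) not in TLB -> MISS, insert
vaddr=2: (0,0) not in TLB -> MISS, insert

Answer: MISS MISS MISS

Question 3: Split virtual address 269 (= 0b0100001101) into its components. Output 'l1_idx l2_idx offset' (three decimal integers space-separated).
Answer: 1 0 13

Derivation:
vaddr = 269 = 0b0100001101
  top 2 bits -> l1_idx = 1
  next 3 bits -> l2_idx = 0
  bottom 5 bits -> offset = 13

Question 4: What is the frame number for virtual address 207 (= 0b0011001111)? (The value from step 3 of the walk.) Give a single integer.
Answer: 70

Derivation:
vaddr = 207: l1_idx=0, l2_idx=6
L1[0] = 2; L2[2][6] = 70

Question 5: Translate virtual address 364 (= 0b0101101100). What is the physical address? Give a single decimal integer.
vaddr = 364 = 0b0101101100
Split: l1_idx=1, l2_idx=3, offset=12
L1[1] = 0
L2[0][3] = 14
paddr = 14 * 32 + 12 = 460

Answer: 460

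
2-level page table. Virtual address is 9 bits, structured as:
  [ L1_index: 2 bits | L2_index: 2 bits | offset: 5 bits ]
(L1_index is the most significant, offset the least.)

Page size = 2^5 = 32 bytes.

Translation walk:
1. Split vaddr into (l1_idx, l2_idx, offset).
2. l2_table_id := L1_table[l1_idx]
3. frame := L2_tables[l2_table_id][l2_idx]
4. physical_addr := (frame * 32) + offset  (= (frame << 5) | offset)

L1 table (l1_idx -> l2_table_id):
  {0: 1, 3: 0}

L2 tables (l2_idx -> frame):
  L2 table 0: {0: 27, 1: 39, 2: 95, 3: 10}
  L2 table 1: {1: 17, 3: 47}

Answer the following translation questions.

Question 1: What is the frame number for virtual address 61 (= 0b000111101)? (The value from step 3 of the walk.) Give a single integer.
Answer: 17

Derivation:
vaddr = 61: l1_idx=0, l2_idx=1
L1[0] = 1; L2[1][1] = 17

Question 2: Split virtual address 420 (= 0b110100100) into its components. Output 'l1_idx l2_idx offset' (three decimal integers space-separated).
vaddr = 420 = 0b110100100
  top 2 bits -> l1_idx = 3
  next 2 bits -> l2_idx = 1
  bottom 5 bits -> offset = 4

Answer: 3 1 4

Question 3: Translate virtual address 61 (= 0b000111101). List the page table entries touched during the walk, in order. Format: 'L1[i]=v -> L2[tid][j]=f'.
Answer: L1[0]=1 -> L2[1][1]=17

Derivation:
vaddr = 61 = 0b000111101
Split: l1_idx=0, l2_idx=1, offset=29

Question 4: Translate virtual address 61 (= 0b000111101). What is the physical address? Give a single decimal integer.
Answer: 573

Derivation:
vaddr = 61 = 0b000111101
Split: l1_idx=0, l2_idx=1, offset=29
L1[0] = 1
L2[1][1] = 17
paddr = 17 * 32 + 29 = 573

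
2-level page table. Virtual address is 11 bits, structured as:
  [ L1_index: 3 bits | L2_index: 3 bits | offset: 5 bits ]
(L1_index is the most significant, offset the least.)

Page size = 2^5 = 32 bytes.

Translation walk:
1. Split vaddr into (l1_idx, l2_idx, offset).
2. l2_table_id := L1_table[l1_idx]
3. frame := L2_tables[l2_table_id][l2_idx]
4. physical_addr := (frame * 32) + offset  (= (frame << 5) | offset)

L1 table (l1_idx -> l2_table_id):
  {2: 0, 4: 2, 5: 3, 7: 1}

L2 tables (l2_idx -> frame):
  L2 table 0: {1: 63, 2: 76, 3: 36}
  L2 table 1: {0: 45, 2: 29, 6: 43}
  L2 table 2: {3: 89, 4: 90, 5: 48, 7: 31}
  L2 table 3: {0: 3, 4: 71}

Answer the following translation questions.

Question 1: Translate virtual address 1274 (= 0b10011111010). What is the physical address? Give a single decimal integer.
vaddr = 1274 = 0b10011111010
Split: l1_idx=4, l2_idx=7, offset=26
L1[4] = 2
L2[2][7] = 31
paddr = 31 * 32 + 26 = 1018

Answer: 1018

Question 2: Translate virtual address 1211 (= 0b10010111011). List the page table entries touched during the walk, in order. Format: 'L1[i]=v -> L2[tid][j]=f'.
Answer: L1[4]=2 -> L2[2][5]=48

Derivation:
vaddr = 1211 = 0b10010111011
Split: l1_idx=4, l2_idx=5, offset=27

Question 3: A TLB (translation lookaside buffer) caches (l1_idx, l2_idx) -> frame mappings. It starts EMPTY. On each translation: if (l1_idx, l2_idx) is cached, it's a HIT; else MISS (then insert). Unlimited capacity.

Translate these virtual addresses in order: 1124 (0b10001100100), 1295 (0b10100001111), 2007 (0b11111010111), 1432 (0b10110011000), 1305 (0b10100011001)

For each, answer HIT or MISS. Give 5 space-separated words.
Answer: MISS MISS MISS MISS HIT

Derivation:
vaddr=1124: (4,3) not in TLB -> MISS, insert
vaddr=1295: (5,0) not in TLB -> MISS, insert
vaddr=2007: (7,6) not in TLB -> MISS, insert
vaddr=1432: (5,4) not in TLB -> MISS, insert
vaddr=1305: (5,0) in TLB -> HIT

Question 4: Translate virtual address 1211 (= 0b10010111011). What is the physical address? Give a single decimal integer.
vaddr = 1211 = 0b10010111011
Split: l1_idx=4, l2_idx=5, offset=27
L1[4] = 2
L2[2][5] = 48
paddr = 48 * 32 + 27 = 1563

Answer: 1563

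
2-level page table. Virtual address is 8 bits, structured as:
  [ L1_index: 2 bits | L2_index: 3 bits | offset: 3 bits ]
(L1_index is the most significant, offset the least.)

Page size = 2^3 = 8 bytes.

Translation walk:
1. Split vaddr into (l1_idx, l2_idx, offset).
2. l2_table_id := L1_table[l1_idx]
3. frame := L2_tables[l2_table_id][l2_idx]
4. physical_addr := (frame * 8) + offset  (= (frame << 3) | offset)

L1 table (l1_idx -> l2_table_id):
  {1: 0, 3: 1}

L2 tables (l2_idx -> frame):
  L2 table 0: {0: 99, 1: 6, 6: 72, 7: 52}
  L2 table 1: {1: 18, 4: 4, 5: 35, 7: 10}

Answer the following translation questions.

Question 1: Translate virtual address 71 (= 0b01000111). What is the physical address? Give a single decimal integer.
Answer: 799

Derivation:
vaddr = 71 = 0b01000111
Split: l1_idx=1, l2_idx=0, offset=7
L1[1] = 0
L2[0][0] = 99
paddr = 99 * 8 + 7 = 799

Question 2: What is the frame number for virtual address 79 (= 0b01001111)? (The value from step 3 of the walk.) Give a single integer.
vaddr = 79: l1_idx=1, l2_idx=1
L1[1] = 0; L2[0][1] = 6

Answer: 6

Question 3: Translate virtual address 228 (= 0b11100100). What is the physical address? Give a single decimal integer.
vaddr = 228 = 0b11100100
Split: l1_idx=3, l2_idx=4, offset=4
L1[3] = 1
L2[1][4] = 4
paddr = 4 * 8 + 4 = 36

Answer: 36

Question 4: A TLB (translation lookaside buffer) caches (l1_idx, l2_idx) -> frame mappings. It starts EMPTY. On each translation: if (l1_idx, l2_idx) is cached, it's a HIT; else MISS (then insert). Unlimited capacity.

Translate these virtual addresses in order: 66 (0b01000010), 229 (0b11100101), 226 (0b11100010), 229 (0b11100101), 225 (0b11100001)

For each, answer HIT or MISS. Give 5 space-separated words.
Answer: MISS MISS HIT HIT HIT

Derivation:
vaddr=66: (1,0) not in TLB -> MISS, insert
vaddr=229: (3,4) not in TLB -> MISS, insert
vaddr=226: (3,4) in TLB -> HIT
vaddr=229: (3,4) in TLB -> HIT
vaddr=225: (3,4) in TLB -> HIT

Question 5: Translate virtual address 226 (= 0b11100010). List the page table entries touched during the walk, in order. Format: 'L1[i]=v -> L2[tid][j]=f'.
Answer: L1[3]=1 -> L2[1][4]=4

Derivation:
vaddr = 226 = 0b11100010
Split: l1_idx=3, l2_idx=4, offset=2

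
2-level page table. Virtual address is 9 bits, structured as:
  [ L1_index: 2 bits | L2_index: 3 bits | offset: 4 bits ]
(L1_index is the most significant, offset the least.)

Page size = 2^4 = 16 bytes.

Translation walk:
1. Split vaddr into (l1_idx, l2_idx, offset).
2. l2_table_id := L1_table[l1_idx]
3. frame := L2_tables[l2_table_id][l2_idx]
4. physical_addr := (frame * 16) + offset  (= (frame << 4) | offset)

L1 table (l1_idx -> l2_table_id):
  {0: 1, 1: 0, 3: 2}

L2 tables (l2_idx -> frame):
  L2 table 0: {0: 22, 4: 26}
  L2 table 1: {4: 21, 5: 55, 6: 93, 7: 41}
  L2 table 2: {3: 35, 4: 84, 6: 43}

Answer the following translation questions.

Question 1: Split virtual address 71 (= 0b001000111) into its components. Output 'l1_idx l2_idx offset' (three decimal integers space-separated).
Answer: 0 4 7

Derivation:
vaddr = 71 = 0b001000111
  top 2 bits -> l1_idx = 0
  next 3 bits -> l2_idx = 4
  bottom 4 bits -> offset = 7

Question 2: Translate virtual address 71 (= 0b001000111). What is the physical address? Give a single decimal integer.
vaddr = 71 = 0b001000111
Split: l1_idx=0, l2_idx=4, offset=7
L1[0] = 1
L2[1][4] = 21
paddr = 21 * 16 + 7 = 343

Answer: 343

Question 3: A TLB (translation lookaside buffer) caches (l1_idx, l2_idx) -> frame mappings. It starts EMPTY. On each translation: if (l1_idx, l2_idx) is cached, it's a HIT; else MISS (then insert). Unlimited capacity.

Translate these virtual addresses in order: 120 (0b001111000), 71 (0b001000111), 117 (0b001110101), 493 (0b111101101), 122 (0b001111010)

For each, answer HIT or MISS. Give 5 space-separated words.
Answer: MISS MISS HIT MISS HIT

Derivation:
vaddr=120: (0,7) not in TLB -> MISS, insert
vaddr=71: (0,4) not in TLB -> MISS, insert
vaddr=117: (0,7) in TLB -> HIT
vaddr=493: (3,6) not in TLB -> MISS, insert
vaddr=122: (0,7) in TLB -> HIT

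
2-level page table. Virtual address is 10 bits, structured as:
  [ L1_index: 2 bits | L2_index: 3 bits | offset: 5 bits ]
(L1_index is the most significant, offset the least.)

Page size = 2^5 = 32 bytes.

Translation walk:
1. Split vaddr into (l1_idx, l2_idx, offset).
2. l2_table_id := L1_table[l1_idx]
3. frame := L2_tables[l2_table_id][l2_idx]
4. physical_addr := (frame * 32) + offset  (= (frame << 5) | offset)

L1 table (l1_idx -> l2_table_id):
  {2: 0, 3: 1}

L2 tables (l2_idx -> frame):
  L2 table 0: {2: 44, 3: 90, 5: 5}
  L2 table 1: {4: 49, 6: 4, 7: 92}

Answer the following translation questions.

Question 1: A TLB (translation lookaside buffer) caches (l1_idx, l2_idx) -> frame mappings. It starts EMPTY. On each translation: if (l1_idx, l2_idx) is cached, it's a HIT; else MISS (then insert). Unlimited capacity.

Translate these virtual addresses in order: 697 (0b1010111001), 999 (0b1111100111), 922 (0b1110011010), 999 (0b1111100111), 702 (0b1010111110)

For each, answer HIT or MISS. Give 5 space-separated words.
Answer: MISS MISS MISS HIT HIT

Derivation:
vaddr=697: (2,5) not in TLB -> MISS, insert
vaddr=999: (3,7) not in TLB -> MISS, insert
vaddr=922: (3,4) not in TLB -> MISS, insert
vaddr=999: (3,7) in TLB -> HIT
vaddr=702: (2,5) in TLB -> HIT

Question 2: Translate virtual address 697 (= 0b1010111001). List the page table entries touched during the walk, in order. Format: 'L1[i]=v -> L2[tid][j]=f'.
vaddr = 697 = 0b1010111001
Split: l1_idx=2, l2_idx=5, offset=25

Answer: L1[2]=0 -> L2[0][5]=5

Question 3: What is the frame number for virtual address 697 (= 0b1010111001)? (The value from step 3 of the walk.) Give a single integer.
vaddr = 697: l1_idx=2, l2_idx=5
L1[2] = 0; L2[0][5] = 5

Answer: 5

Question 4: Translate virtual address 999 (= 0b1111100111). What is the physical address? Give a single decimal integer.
vaddr = 999 = 0b1111100111
Split: l1_idx=3, l2_idx=7, offset=7
L1[3] = 1
L2[1][7] = 92
paddr = 92 * 32 + 7 = 2951

Answer: 2951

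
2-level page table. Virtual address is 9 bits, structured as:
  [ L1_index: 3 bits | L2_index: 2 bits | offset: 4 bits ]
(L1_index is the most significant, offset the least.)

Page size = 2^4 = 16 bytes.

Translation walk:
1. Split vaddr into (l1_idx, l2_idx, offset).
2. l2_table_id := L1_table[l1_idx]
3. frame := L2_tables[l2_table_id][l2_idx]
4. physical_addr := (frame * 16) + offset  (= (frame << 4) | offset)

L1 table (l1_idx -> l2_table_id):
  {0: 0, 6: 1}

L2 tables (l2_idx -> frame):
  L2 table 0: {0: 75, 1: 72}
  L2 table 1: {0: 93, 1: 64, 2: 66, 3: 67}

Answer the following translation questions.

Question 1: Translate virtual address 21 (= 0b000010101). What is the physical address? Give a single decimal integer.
Answer: 1157

Derivation:
vaddr = 21 = 0b000010101
Split: l1_idx=0, l2_idx=1, offset=5
L1[0] = 0
L2[0][1] = 72
paddr = 72 * 16 + 5 = 1157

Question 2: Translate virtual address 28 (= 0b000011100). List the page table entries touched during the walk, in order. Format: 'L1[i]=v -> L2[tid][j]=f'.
Answer: L1[0]=0 -> L2[0][1]=72

Derivation:
vaddr = 28 = 0b000011100
Split: l1_idx=0, l2_idx=1, offset=12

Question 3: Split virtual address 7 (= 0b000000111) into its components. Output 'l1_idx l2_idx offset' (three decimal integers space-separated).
vaddr = 7 = 0b000000111
  top 3 bits -> l1_idx = 0
  next 2 bits -> l2_idx = 0
  bottom 4 bits -> offset = 7

Answer: 0 0 7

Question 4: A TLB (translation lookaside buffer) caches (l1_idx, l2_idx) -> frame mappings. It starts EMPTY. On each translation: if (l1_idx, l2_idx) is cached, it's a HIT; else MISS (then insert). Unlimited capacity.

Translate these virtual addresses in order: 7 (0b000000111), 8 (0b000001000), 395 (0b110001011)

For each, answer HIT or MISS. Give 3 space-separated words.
Answer: MISS HIT MISS

Derivation:
vaddr=7: (0,0) not in TLB -> MISS, insert
vaddr=8: (0,0) in TLB -> HIT
vaddr=395: (6,0) not in TLB -> MISS, insert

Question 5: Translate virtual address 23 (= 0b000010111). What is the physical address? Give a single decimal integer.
vaddr = 23 = 0b000010111
Split: l1_idx=0, l2_idx=1, offset=7
L1[0] = 0
L2[0][1] = 72
paddr = 72 * 16 + 7 = 1159

Answer: 1159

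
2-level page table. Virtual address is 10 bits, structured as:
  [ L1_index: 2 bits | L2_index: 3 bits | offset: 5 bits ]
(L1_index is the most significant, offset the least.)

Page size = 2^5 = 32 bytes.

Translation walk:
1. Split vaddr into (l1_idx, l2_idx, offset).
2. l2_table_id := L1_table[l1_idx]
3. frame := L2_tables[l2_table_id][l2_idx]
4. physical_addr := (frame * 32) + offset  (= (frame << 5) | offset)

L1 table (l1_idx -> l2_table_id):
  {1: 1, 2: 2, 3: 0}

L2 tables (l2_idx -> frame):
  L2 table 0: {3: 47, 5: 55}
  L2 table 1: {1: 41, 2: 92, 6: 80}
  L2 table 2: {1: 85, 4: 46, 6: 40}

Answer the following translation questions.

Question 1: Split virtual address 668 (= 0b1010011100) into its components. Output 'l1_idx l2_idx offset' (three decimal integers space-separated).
vaddr = 668 = 0b1010011100
  top 2 bits -> l1_idx = 2
  next 3 bits -> l2_idx = 4
  bottom 5 bits -> offset = 28

Answer: 2 4 28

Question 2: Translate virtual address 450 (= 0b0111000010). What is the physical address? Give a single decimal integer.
vaddr = 450 = 0b0111000010
Split: l1_idx=1, l2_idx=6, offset=2
L1[1] = 1
L2[1][6] = 80
paddr = 80 * 32 + 2 = 2562

Answer: 2562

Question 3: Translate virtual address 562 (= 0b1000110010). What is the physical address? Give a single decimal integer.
Answer: 2738

Derivation:
vaddr = 562 = 0b1000110010
Split: l1_idx=2, l2_idx=1, offset=18
L1[2] = 2
L2[2][1] = 85
paddr = 85 * 32 + 18 = 2738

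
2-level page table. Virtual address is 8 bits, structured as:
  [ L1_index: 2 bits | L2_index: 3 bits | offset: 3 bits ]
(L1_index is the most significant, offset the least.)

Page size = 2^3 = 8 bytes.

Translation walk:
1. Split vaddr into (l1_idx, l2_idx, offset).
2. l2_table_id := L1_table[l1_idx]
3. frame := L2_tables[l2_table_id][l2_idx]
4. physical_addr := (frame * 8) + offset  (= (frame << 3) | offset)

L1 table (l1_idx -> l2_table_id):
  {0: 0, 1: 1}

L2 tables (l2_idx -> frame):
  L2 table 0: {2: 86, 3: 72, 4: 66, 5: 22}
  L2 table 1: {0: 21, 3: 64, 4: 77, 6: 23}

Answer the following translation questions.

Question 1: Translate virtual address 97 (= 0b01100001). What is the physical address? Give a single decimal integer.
vaddr = 97 = 0b01100001
Split: l1_idx=1, l2_idx=4, offset=1
L1[1] = 1
L2[1][4] = 77
paddr = 77 * 8 + 1 = 617

Answer: 617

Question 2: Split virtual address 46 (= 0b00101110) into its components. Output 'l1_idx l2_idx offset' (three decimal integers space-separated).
vaddr = 46 = 0b00101110
  top 2 bits -> l1_idx = 0
  next 3 bits -> l2_idx = 5
  bottom 3 bits -> offset = 6

Answer: 0 5 6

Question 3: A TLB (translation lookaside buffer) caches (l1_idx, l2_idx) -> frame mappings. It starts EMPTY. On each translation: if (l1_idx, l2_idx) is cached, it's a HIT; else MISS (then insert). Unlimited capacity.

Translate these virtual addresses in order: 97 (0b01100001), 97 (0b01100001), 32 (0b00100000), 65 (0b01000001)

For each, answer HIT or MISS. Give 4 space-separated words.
Answer: MISS HIT MISS MISS

Derivation:
vaddr=97: (1,4) not in TLB -> MISS, insert
vaddr=97: (1,4) in TLB -> HIT
vaddr=32: (0,4) not in TLB -> MISS, insert
vaddr=65: (1,0) not in TLB -> MISS, insert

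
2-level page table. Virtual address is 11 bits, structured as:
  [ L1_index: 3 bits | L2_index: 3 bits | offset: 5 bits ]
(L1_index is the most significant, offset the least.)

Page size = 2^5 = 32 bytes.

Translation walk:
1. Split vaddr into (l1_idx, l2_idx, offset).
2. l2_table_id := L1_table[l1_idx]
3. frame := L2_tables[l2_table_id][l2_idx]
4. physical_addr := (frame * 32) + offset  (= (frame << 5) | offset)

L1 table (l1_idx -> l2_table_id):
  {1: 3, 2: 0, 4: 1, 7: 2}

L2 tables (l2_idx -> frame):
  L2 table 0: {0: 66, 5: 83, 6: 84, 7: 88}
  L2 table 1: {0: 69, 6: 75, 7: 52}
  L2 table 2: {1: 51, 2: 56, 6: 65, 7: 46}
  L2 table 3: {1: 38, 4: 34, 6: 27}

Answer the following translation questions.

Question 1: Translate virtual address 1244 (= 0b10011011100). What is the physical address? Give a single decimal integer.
Answer: 2428

Derivation:
vaddr = 1244 = 0b10011011100
Split: l1_idx=4, l2_idx=6, offset=28
L1[4] = 1
L2[1][6] = 75
paddr = 75 * 32 + 28 = 2428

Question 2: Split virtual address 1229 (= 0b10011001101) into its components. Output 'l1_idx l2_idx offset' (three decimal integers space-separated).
vaddr = 1229 = 0b10011001101
  top 3 bits -> l1_idx = 4
  next 3 bits -> l2_idx = 6
  bottom 5 bits -> offset = 13

Answer: 4 6 13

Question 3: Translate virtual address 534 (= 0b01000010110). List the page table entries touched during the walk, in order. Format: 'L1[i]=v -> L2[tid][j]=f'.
Answer: L1[2]=0 -> L2[0][0]=66

Derivation:
vaddr = 534 = 0b01000010110
Split: l1_idx=2, l2_idx=0, offset=22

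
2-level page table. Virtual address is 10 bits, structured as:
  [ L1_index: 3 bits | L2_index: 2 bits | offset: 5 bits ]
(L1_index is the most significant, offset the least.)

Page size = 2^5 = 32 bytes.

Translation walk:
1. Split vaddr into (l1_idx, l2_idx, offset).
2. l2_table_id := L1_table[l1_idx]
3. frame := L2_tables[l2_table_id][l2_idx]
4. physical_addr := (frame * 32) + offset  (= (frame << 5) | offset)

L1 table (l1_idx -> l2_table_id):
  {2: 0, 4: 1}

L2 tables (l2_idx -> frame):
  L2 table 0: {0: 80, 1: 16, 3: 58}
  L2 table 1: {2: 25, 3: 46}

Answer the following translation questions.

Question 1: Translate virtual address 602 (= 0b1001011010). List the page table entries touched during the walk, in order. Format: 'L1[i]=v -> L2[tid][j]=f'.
Answer: L1[4]=1 -> L2[1][2]=25

Derivation:
vaddr = 602 = 0b1001011010
Split: l1_idx=4, l2_idx=2, offset=26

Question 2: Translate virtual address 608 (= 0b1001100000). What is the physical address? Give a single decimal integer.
vaddr = 608 = 0b1001100000
Split: l1_idx=4, l2_idx=3, offset=0
L1[4] = 1
L2[1][3] = 46
paddr = 46 * 32 + 0 = 1472

Answer: 1472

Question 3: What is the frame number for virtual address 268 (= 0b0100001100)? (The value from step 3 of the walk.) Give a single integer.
vaddr = 268: l1_idx=2, l2_idx=0
L1[2] = 0; L2[0][0] = 80

Answer: 80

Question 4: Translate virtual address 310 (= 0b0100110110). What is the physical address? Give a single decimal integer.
Answer: 534

Derivation:
vaddr = 310 = 0b0100110110
Split: l1_idx=2, l2_idx=1, offset=22
L1[2] = 0
L2[0][1] = 16
paddr = 16 * 32 + 22 = 534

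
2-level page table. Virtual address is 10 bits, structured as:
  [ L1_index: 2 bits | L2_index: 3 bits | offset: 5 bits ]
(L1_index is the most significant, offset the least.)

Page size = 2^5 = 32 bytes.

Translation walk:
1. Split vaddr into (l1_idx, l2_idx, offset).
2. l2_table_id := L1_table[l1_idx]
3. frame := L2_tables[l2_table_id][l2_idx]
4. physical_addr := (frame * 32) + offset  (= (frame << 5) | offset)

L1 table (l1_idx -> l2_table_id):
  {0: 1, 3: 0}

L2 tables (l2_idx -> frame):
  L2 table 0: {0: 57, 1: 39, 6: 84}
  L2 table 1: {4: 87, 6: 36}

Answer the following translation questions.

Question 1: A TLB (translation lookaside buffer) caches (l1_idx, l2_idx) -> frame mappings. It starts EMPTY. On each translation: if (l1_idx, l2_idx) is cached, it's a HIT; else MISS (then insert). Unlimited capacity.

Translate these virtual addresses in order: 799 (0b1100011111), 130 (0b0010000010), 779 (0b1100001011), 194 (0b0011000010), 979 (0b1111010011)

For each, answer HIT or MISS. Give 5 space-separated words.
Answer: MISS MISS HIT MISS MISS

Derivation:
vaddr=799: (3,0) not in TLB -> MISS, insert
vaddr=130: (0,4) not in TLB -> MISS, insert
vaddr=779: (3,0) in TLB -> HIT
vaddr=194: (0,6) not in TLB -> MISS, insert
vaddr=979: (3,6) not in TLB -> MISS, insert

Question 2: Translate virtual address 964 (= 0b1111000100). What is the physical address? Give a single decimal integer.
Answer: 2692

Derivation:
vaddr = 964 = 0b1111000100
Split: l1_idx=3, l2_idx=6, offset=4
L1[3] = 0
L2[0][6] = 84
paddr = 84 * 32 + 4 = 2692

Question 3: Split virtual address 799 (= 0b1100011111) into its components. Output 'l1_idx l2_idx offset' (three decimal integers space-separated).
vaddr = 799 = 0b1100011111
  top 2 bits -> l1_idx = 3
  next 3 bits -> l2_idx = 0
  bottom 5 bits -> offset = 31

Answer: 3 0 31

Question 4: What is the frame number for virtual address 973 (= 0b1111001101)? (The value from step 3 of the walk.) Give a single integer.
Answer: 84

Derivation:
vaddr = 973: l1_idx=3, l2_idx=6
L1[3] = 0; L2[0][6] = 84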